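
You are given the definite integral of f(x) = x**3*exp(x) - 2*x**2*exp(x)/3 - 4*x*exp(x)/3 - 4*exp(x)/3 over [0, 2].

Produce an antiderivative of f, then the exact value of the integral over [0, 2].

Antiderivative: F(x) = (3*x**3 - 11*x**2 + 18*x - 22)*exp(x)/3; value = 22/3 - 2*exp(2)

f has the shape u'v + uv' for u = x**3 - 11*x**2/3 + 6*x - 22/3 and v = exp(x) — it is the derivative of the product u*v.
F(x) = (3*x**3 - 11*x**2 + 18*x - 22)*exp(x)/3 is an antiderivative of f.
Check: d/dx[(3*x**3 - 11*x**2 + 18*x - 22)*exp(x)/3] = x**3*exp(x) - 2*x**2*exp(x)/3 - 4*x*exp(x)/3 - 4*exp(x)/3 = f(x).
F(2) = -2*exp(2); F(0) = -22/3.
Integral = F(2) - F(0) = 22/3 - 2*exp(2).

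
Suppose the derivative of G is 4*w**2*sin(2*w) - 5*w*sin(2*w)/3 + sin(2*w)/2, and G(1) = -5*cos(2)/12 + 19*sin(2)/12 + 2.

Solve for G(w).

Integrate term by term and add the pieces.
A general antiderivative is -2*w**2*cos(2*w) + 2*w*sin(2*w) + 5*w*cos(2*w)/6 - 5*sin(2*w)/12 + 3*cos(2*w)/4 + C.
The condition gives C = -5*cos(2)/12 + 19*sin(2)/12 + 2 - (-5*cos(2)/12 + 19*sin(2)/12) = 2.
So G(w) = -2*w**2*cos(2*w) + 2*w*sin(2*w) + 5*w*cos(2*w)/6 - 5*sin(2*w)/12 + 3*cos(2*w)/4 + 2.
Check: d/dw[-2*w**2*cos(2*w) + 2*w*sin(2*w) + 5*w*cos(2*w)/6 - 5*sin(2*w)/12 + 3*cos(2*w)/4 + 2] = 4*w**2*sin(2*w) - 5*w*sin(2*w)/3 + sin(2*w)/2 = G'(w).

G(w) = -2*w**2*cos(2*w) + 2*w*sin(2*w) + 5*w*cos(2*w)/6 - 5*sin(2*w)/12 + 3*cos(2*w)/4 + 2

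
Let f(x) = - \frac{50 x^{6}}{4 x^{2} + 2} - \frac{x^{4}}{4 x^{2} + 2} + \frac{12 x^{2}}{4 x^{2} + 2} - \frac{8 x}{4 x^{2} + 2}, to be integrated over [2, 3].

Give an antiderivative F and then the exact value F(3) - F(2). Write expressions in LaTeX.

Antiderivative: F(x) = - \frac{5 x^{5}}{2} + 2 x^{3} - \log{\left(2 x^{2} + 1 \right)}; value = - \frac{979}{2} - \log{\left(19 \right)} + \log{\left(9 \right)}

Integrate term by term and add the pieces.
F(x) = - \frac{5 x^{5}}{2} + 2 x^{3} - \log{\left(2 x^{2} + 1 \right)} is an antiderivative of f.
Check: d/dx[- \frac{5 x^{5}}{2} + 2 x^{3} - \log{\left(2 x^{2} + 1 \right)}] = \frac{- 50 x^{6} - x^{4} + 12 x^{2} - 8 x}{4 x^{2} + 2}, which equals f(x).
F(3) = - \frac{1107}{2} - \log{\left(19 \right)}; F(2) = -64 - \log{\left(9 \right)}.
Integral = F(3) - F(2) = - \frac{979}{2} - \log{\left(19 \right)} + \log{\left(9 \right)}.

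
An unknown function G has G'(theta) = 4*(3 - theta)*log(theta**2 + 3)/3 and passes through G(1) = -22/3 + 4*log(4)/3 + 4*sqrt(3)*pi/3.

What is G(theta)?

G(theta) = 2*(-theta**2*log(theta**2 + 3) + theta**2 + 6*theta*log(theta**2 + 3) - 12*theta - 3*log(theta**2 + 3) + 12*sqrt(3)*atan(sqrt(3)*theta/3))/3

Any candidate G(theta) must reproduce the stated G'(theta) exactly.
A general antiderivative is 2*theta**2/3 - 8*theta + (-2*theta**2/3 + 4*theta)*log(theta**2 + 3) - 2*log(theta**2 + 3) + 8*sqrt(3)*atan(sqrt(3)*theta/3) + C.
The condition gives C = -22/3 + 4*log(4)/3 + 4*sqrt(3)*pi/3 - (-22/3 + 4*log(4)/3 + 4*sqrt(3)*pi/3) = 0.
So G(theta) = 2*(-theta**2*log(theta**2 + 3) + theta**2 + 6*theta*log(theta**2 + 3) - 12*theta - 3*log(theta**2 + 3) + 12*sqrt(3)*atan(sqrt(3)*theta/3))/3.
Check: d/dtheta[2*(-theta**2*log(theta**2 + 3) + theta**2 + 6*theta*log(theta**2 + 3) - 12*theta - 3*log(theta**2 + 3) + 12*sqrt(3)*atan(sqrt(3)*theta/3))/3] = -4*theta*log(theta**2 + 3)/3 + 4*log(theta**2 + 3), which equals G'(theta).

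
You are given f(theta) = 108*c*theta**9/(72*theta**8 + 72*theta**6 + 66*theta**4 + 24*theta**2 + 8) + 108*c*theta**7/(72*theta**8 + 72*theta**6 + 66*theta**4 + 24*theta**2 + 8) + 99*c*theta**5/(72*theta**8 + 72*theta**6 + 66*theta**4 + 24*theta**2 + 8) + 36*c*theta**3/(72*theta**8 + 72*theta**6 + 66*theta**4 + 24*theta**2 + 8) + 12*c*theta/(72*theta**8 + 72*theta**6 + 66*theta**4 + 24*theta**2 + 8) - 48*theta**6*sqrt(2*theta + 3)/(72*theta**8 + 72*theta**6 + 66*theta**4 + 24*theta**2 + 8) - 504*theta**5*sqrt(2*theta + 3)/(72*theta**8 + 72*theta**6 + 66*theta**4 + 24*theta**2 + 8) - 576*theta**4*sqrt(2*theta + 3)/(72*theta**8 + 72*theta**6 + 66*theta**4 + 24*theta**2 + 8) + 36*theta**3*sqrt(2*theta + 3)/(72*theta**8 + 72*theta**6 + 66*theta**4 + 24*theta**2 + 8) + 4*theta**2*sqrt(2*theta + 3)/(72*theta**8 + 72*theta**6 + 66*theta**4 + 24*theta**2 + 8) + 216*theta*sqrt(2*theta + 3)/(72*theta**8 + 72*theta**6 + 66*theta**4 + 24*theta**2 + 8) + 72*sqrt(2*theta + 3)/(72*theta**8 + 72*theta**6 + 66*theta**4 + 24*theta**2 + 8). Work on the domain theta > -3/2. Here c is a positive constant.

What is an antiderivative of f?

An antiderivative is F(theta) = (18*c*theta**6 + 9*c*theta**4 + 6*c*theta**2 + 32*theta**3*sqrt(2*theta + 3) + 96*theta**2*sqrt(2*theta + 3) + 72*theta*sqrt(2*theta + 3))/(24*theta**4 + 12*theta**2 + 8).

Integrate term by term and add the pieces.
Check: d/dtheta[(18*c*theta**6 + 9*c*theta**4 + 6*c*theta**2 + 32*theta**3*sqrt(2*theta + 3) + 96*theta**2*sqrt(2*theta + 3) + 72*theta*sqrt(2*theta + 3))/(24*theta**4 + 12*theta**2 + 8)] = (108*c*theta**9*sqrt(2*theta + 3) + 108*c*theta**7*sqrt(2*theta + 3) + 99*c*theta**5*sqrt(2*theta + 3) + 36*c*theta**3*sqrt(2*theta + 3) + 12*c*theta*sqrt(2*theta + 3) - 96*theta**7 - 1152*theta**6 - 2664*theta**5 - 1656*theta**4 + 116*theta**3 + 444*theta**2 + 792*theta + 216)/(72*theta**8*sqrt(2*theta + 3) + 72*theta**6*sqrt(2*theta + 3) + 66*theta**4*sqrt(2*theta + 3) + 24*theta**2*sqrt(2*theta + 3) + 8*sqrt(2*theta + 3)), which equals f(theta).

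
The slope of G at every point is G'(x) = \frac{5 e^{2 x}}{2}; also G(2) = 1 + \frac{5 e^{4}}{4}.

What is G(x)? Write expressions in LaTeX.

G(x) = \frac{5 e^{2 x} + 4}{4}

Since d/dx undoes antidifferentiation here, G(x) must give back the stated G'(x).
A general antiderivative is \frac{5 e^{2 x}}{4} + C.
The condition gives C = 1 + \frac{5 e^{4}}{4} - (\frac{5 e^{4}}{4}) = 1.
So G(x) = \frac{5 e^{2 x} + 4}{4}.
Check: d/dx[\frac{5 e^{2 x} + 4}{4}] = \frac{5 e^{2 x}}{2} = G'(x).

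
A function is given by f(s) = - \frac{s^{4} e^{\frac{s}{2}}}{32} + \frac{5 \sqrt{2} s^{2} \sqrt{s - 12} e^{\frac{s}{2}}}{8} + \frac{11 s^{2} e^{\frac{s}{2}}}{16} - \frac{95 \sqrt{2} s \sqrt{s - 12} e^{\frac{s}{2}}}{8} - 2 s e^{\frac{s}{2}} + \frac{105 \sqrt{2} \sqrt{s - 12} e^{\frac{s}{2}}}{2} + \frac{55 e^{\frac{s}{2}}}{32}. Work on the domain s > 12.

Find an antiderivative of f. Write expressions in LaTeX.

Recognize the product-rule pattern: f = u'v + uv' with u = 10 \left(\frac{s}{2} - 6\right)^{\frac{5}{2}} - \left(\frac{s^{2}}{4} - s + \frac{5}{4}\right)^{2}, v = e^{\frac{s}{2}}, so integration by parts undoes it.
Check: d/ds[- \frac{\left(- 20 \sqrt{2} \left(s - 12\right)^{\frac{5}{2}} + \left(s^{2} - 4 s + 5\right)^{2}\right) e^{\frac{s}{2}}}{16}] = - \frac{s^{4} e^{\frac{s}{2}}}{32} + \frac{5 \sqrt{2} s^{2} \sqrt{s - 12} e^{\frac{s}{2}}}{8} + \frac{11 s^{2} e^{\frac{s}{2}}}{16} - \frac{95 \sqrt{2} s \sqrt{s - 12} e^{\frac{s}{2}}}{8} - 2 s e^{\frac{s}{2}} + \frac{105 \sqrt{2} \sqrt{s - 12} e^{\frac{s}{2}}}{2} + \frac{55 e^{\frac{s}{2}}}{32} = f(s).

An antiderivative is F(s) = - \frac{\left(- 20 \sqrt{2} \left(s - 12\right)^{\frac{5}{2}} + \left(s^{2} - 4 s + 5\right)^{2}\right) e^{\frac{s}{2}}}{16}.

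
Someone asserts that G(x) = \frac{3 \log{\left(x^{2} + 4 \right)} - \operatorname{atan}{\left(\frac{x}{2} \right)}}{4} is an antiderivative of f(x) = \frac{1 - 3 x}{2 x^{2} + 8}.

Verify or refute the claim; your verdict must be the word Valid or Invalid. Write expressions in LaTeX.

Invalid: d/dx[G] - f = \frac{3 x - 1}{x^{2} + 4}, which is not 0.

d/dx[G] = \frac{3 x - 1}{2 x^{2} + 8}
d/dx[G] - f(x) = \frac{3 x - 1}{x^{2} + 4} != 0.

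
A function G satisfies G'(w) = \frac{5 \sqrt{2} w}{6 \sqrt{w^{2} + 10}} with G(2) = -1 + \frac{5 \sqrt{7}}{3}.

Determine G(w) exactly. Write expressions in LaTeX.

G'(w) matches the chain-rule pattern g'(h)*h' with inner function h(w) = \frac{w^{2}}{2} + 5; substituting u = h(w) collapses the integral.
A general antiderivative is \frac{5 \sqrt{\frac{w^{2}}{2} + 5}}{3} + C.
The condition gives C = -1 + \frac{5 \sqrt{7}}{3} - (\frac{5 \sqrt{7}}{3}) = -1.
So G(w) = \frac{5 \sqrt{\frac{w^{2}}{2} + 5}}{3} - 1.
Check: d/dw[\frac{5 \sqrt{\frac{w^{2}}{2} + 5}}{3} - 1] = \frac{5 \sqrt{2} w}{6 \sqrt{w^{2} + 10}} = G'(w).

G(w) = \frac{5 \sqrt{\frac{w^{2}}{2} + 5}}{3} - 1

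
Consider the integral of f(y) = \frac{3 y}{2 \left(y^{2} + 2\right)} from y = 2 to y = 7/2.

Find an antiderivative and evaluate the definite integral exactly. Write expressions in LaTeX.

f matches the chain-rule pattern g'(h)*h' with inner function h(y) = y^{2} + 2; substituting u = h(y) collapses the integral.
F(y) = \frac{3 \log{\left(y^{2} + 2 \right)}}{4} is an antiderivative of f.
Check: d/dy[\frac{3 \log{\left(y^{2} + 2 \right)}}{4}] = \frac{3 y}{2 y^{2} + 4}, which equals f(y).
F(7/2) = \frac{3 \log{\left(\frac{57}{4} \right)}}{4}; F(2) = \frac{3 \log{\left(6 \right)}}{4}.
Integral = F(7/2) - F(2) = - \frac{3 \log{\left(6 \right)}}{4} + \frac{3 \log{\left(\frac{57}{4} \right)}}{4}.

Antiderivative: F(y) = \frac{3 \log{\left(y^{2} + 2 \right)}}{4}; value = - \frac{3 \log{\left(6 \right)}}{4} + \frac{3 \log{\left(\frac{57}{4} \right)}}{4}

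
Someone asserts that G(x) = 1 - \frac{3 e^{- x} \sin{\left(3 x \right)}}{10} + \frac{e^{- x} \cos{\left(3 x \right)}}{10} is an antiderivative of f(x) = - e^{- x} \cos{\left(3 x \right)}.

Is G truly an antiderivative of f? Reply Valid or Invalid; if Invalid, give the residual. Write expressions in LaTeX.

d/dx[G] = - e^{- x} \cos{\left(3 x \right)}
This equals f(x) exactly, so the claim holds.

Valid - the claim checks out under differentiation.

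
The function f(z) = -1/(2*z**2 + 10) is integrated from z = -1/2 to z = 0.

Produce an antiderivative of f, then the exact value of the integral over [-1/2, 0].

Recover f(z) by differentiating a candidate F(z); any mismatch rules it out.
F(z) = -sqrt(5)*atan(sqrt(5)*z/5)/10 is an antiderivative of f.
Check: d/dz[-sqrt(5)*atan(sqrt(5)*z/5)/10] = -1/(2*z**2 + 10) = f(z).
F(0) = 0; F(-1/2) = sqrt(5)*atan(sqrt(5)/10)/10.
Integral = F(0) - F(-1/2) = -sqrt(5)*atan(sqrt(5)/10)/10.

Antiderivative: F(z) = -sqrt(5)*atan(sqrt(5)*z/5)/10; value = -sqrt(5)*atan(sqrt(5)/10)/10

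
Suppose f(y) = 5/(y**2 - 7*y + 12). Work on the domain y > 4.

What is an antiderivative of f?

The denominator factors as (y - 4)*(y - 3); partial fractions split f into directly integrable pieces: -5/(y - 3) + 5/(y - 4).
Check: d/dy[5*log(y - 4) - 5*log(y - 3)] = 5/(y**2 - 7*y + 12) = f(y).

An antiderivative is F(y) = 5*log(y - 4) - 5*log(y - 3).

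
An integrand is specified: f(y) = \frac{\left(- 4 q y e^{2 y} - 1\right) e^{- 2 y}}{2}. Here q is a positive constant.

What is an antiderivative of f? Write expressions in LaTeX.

Recover f(y) by differentiating a candidate F(y); any mismatch rules it out.
Check: d/dy[\frac{\left(- 4 q y^{2} e^{2 y} + 1\right) e^{- 2 y}}{4}] = \frac{\left(- 4 q y e^{2 y} - 1\right) e^{- 2 y}}{2} = f(y).

An antiderivative is F(y) = \frac{\left(- 4 q y^{2} e^{2 y} + 1\right) e^{- 2 y}}{4}.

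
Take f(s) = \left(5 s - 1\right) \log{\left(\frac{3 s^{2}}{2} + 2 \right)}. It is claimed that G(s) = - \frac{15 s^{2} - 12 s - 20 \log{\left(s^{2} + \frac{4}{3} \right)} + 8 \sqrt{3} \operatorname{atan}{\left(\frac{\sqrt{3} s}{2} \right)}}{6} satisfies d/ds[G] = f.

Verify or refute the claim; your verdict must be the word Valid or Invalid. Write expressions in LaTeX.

Invalid: d/ds[G] - f = \frac{- 15 s^{3} \log{\left(\frac{3 s^{2}}{2} + 2 \right)} - 15 s^{3} + 3 s^{2} \log{\left(\frac{3 s^{2}}{2} + 2 \right)} + 6 s^{2} - 20 s \log{\left(\frac{3 s^{2}}{2} + 2 \right)} + 4 \log{\left(\frac{3 s^{2}}{2} + 2 \right)}}{3 s^{2} + 4}, which is not 0.

d/ds[G] = \frac{- 15 s^{3} + 6 s^{2}}{3 s^{2} + 4}
d/ds[G] - f(s) = \frac{- 15 s^{3} \log{\left(\frac{3 s^{2}}{2} + 2 \right)} - 15 s^{3} + 3 s^{2} \log{\left(\frac{3 s^{2}}{2} + 2 \right)} + 6 s^{2} - 20 s \log{\left(\frac{3 s^{2}}{2} + 2 \right)} + 4 \log{\left(\frac{3 s^{2}}{2} + 2 \right)}}{3 s^{2} + 4} != 0.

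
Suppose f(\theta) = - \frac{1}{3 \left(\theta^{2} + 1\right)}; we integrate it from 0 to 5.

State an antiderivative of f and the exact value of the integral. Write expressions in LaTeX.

An antiderivative F(\theta) passes only if d/d\theta[F] lands on f(\theta) exactly.
F(\theta) = - \frac{\operatorname{atan}{\left(\theta \right)}}{3} is an antiderivative of f.
Check: d/d\theta[- \frac{\operatorname{atan}{\left(\theta \right)}}{3}] = - \frac{1}{3 \theta^{2} + 3}, which equals f(\theta).
F(5) = - \frac{\operatorname{atan}{\left(5 \right)}}{3}; F(0) = 0.
Integral = F(5) - F(0) = - \frac{\operatorname{atan}{\left(5 \right)}}{3}.

Antiderivative: F(\theta) = - \frac{\operatorname{atan}{\left(\theta \right)}}{3}; value = - \frac{\operatorname{atan}{\left(5 \right)}}{3}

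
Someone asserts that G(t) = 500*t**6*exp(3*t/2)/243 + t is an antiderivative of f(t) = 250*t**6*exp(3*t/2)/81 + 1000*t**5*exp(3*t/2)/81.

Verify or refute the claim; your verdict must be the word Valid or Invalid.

Invalid: d/dt[G] - f = 1, which is not 0.

d/dt[G] = 250*t**6*exp(3*t/2)/81 + 1000*t**5*exp(3*t/2)/81 + 1
d/dt[G] - f(t) = 1 != 0.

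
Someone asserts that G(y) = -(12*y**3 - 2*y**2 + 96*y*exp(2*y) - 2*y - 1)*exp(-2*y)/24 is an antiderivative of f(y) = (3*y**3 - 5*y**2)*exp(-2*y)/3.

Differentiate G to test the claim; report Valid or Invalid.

d/dy[G] = (3*y**3 - 5*y**2 - 12*exp(2*y))*exp(-2*y)/3
d/dy[G] - f(y) = -4 != 0.

Invalid: d/dy[G] - f = -4, which is not 0.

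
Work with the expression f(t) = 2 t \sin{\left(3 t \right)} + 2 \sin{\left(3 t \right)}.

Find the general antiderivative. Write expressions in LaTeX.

Integrate term by term and add the pieces.
Check: d/dt[- \frac{2 t \cos{\left(3 t \right)}}{3} + \frac{2 \sin{\left(3 t \right)}}{9} - \frac{2 \cos{\left(3 t \right)}}{3}] = 2 t \sin{\left(3 t \right)} + 2 \sin{\left(3 t \right)} = f(t).

F(t) = - \frac{2 t \cos{\left(3 t \right)}}{3} + \frac{2 \sin{\left(3 t \right)}}{9} - \frac{2 \cos{\left(3 t \right)}}{3} + C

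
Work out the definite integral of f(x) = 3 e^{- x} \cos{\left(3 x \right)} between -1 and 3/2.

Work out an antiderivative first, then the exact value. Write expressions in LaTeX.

Antiderivative: F(x) = \frac{9 e^{- x} \sin{\left(3 x \right)}}{10} - \frac{3 e^{- x} \cos{\left(3 x \right)}}{10}; value = \frac{3 e \cos{\left(3 \right)}}{10} + \frac{9 \sin{\left(\frac{9}{2} \right)}}{10 e^{\frac{3}{2}}} - \frac{3 \cos{\left(\frac{9}{2} \right)}}{10 e^{\frac{3}{2}}} + \frac{9 e \sin{\left(3 \right)}}{10}

Whatever form F(x) takes, F'(x) = f(x) is non-negotiable.
F(x) = \frac{9 e^{- x} \sin{\left(3 x \right)}}{10} - \frac{3 e^{- x} \cos{\left(3 x \right)}}{10} is an antiderivative of f.
Check: d/dx[\frac{9 e^{- x} \sin{\left(3 x \right)}}{10} - \frac{3 e^{- x} \cos{\left(3 x \right)}}{10}] = 3 e^{- x} \cos{\left(3 x \right)} = f(x).
F(3/2) = \frac{9 \sin{\left(\frac{9}{2} \right)}}{10 e^{\frac{3}{2}}} - \frac{3 \cos{\left(\frac{9}{2} \right)}}{10 e^{\frac{3}{2}}}; F(-1) = - \frac{9 e \sin{\left(3 \right)}}{10} - \frac{3 e \cos{\left(3 \right)}}{10}.
Integral = F(3/2) - F(-1) = \frac{3 e \cos{\left(3 \right)}}{10} + \frac{9 \sin{\left(\frac{9}{2} \right)}}{10 e^{\frac{3}{2}}} - \frac{3 \cos{\left(\frac{9}{2} \right)}}{10 e^{\frac{3}{2}}} + \frac{9 e \sin{\left(3 \right)}}{10}.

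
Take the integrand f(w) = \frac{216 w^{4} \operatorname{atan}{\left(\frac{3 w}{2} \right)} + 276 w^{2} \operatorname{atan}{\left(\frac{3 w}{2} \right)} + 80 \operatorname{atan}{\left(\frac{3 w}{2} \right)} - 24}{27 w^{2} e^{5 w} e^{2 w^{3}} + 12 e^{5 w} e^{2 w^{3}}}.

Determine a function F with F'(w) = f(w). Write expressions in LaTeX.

An antiderivative is F(w) = - \frac{4 e^{- 5 w} e^{- 2 w^{3}} \operatorname{atan}{\left(\frac{3 w}{2} \right)}}{3}.

Recognize the product-rule pattern: f = u'v + uv' with u = - \frac{4 \operatorname{atan}{\left(\frac{3 w}{2} \right)}}{3}, v = e^{- 2 w^{3} - 5 w}, so integration by parts undoes it.
Check: d/dw[- \frac{4 e^{- 5 w} e^{- 2 w^{3}} \operatorname{atan}{\left(\frac{3 w}{2} \right)}}{3}] = \frac{216 w^{4} \operatorname{atan}{\left(\frac{3 w}{2} \right)} + 276 w^{2} \operatorname{atan}{\left(\frac{3 w}{2} \right)} + 80 \operatorname{atan}{\left(\frac{3 w}{2} \right)} - 24}{27 w^{2} e^{5 w} e^{2 w^{3}} + 12 e^{5 w} e^{2 w^{3}}} = f(w).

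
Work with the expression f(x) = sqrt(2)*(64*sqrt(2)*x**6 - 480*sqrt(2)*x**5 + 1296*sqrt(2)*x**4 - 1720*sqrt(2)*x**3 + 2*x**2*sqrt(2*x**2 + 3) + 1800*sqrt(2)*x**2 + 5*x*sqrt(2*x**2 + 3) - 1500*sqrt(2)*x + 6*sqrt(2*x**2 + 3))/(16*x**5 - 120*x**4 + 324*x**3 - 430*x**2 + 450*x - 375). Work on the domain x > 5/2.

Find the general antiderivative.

F(x) = -sqrt(2)*sqrt(2*x**2 + 3)*(-2*sqrt(2)*(2*x - 5)**2*sqrt(2*x**2 + 3) + 1)/(2*(2*x - 5)**2) + C

Recognize the product-rule pattern: f = u'v + uv' with u = -sqrt(x**2 + 3/2), v = -2*sqrt(4*x**2 + 6) + (2*x - 5)**(-2), so integration by parts undoes it.
Check: d/dx[-sqrt(2)*sqrt(2*x**2 + 3)*(-2*sqrt(2)*(2*x - 5)**2*sqrt(2*x**2 + 3) + 1)/(2*(2*x - 5)**2)] = (128*x**6 - 960*x**5 + 2592*x**4 - 3440*x**3 + 2*sqrt(2)*x**2*sqrt(2*x**2 + 3) + 3600*x**2 + 5*sqrt(2)*x*sqrt(2*x**2 + 3) - 3000*x + 6*sqrt(2)*sqrt(2*x**2 + 3))/(16*x**5 - 120*x**4 + 324*x**3 - 430*x**2 + 450*x - 375), which equals f(x).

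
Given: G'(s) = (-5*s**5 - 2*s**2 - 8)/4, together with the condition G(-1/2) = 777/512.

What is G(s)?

A candidate passes only if d/ds[G] lands on the given G'(s) exactly.
A general antiderivative is -5*s**6/24 - s**3/6 - 2*s + C.
The condition gives C = 777/512 - (521/512) = 1/2.
So G(s) = -(5*s**6 + 4*s**3 + 48*s - 12)/24.
Check: d/ds[-(5*s**6 + 4*s**3 + 48*s - 12)/24] = -5*s**5/4 - s**2/2 - 2, which equals G'(s).

G(s) = -(5*s**6 + 4*s**3 + 48*s - 12)/24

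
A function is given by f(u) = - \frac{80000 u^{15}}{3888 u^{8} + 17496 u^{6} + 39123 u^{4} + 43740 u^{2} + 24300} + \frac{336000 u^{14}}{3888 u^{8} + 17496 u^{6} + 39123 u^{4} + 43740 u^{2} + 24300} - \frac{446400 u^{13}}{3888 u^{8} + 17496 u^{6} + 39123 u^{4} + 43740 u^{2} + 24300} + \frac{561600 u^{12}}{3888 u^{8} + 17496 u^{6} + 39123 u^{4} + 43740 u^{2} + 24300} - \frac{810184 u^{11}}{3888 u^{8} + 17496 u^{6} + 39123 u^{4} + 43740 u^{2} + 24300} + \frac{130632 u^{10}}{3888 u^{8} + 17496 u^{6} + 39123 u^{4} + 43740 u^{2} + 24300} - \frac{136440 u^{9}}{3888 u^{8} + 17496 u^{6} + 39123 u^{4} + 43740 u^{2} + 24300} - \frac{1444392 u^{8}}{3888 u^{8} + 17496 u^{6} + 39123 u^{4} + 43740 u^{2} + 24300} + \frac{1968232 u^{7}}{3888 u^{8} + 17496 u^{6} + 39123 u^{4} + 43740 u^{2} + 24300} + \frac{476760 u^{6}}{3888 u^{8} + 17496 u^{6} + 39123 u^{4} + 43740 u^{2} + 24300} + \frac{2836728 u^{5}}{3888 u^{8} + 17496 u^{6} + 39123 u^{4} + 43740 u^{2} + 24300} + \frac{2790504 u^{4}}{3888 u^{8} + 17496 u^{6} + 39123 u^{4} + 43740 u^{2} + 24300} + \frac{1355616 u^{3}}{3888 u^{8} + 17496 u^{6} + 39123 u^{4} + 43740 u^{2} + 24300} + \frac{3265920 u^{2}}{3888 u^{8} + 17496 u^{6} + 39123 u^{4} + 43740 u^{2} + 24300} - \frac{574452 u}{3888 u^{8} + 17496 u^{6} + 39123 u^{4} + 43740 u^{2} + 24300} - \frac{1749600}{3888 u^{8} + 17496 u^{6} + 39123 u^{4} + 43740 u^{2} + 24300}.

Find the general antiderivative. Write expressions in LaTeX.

F(u) = - \frac{\left(- \frac{5 u^{2}}{3} + 2 u + 3\right)^{4}}{3} - \frac{1}{3 \left(\frac{2 u^{4}}{3} + \frac{3 u^{2}}{2} + \frac{5}{3}\right)} + C

The integrand splits into summands that can be handled one at a time.
Check: d/du[- \frac{\left(- \frac{5 u^{2}}{3} + 2 u + 3\right)^{4}}{3} - \frac{1}{3 \left(\frac{2 u^{4}}{3} + \frac{3 u^{2}}{2} + \frac{5}{3}\right)}] = \frac{- 80000 u^{15} + 336000 u^{14} - 446400 u^{13} + 561600 u^{12} - 810184 u^{11} + 130632 u^{10} - 136440 u^{9} - 1444392 u^{8} + 1968232 u^{7} + 476760 u^{6} + 2836728 u^{5} + 2790504 u^{4} + 1355616 u^{3} + 3265920 u^{2} - 574452 u - 1749600}{3888 u^{8} + 17496 u^{6} + 39123 u^{4} + 43740 u^{2} + 24300}, which equals f(u).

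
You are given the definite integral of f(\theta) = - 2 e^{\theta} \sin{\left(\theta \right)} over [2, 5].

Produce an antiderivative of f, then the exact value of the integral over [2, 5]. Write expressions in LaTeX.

Whatever form F(\theta) takes, F'(\theta) = f(\theta) is non-negotiable.
F(\theta) = - e^{\theta} \sin{\left(\theta \right)} + e^{\theta} \cos{\left(\theta \right)} is an antiderivative of f.
Check: d/d\theta[- e^{\theta} \sin{\left(\theta \right)} + e^{\theta} \cos{\left(\theta \right)}] = - 2 e^{\theta} \sin{\left(\theta \right)} = f(\theta).
F(5) = e^{5} \cos{\left(5 \right)} - e^{5} \sin{\left(5 \right)}; F(2) = - e^{2} \sin{\left(2 \right)} + e^{2} \cos{\left(2 \right)}.
Integral = F(5) - F(2) = - e^{2} \cos{\left(2 \right)} + e^{2} \sin{\left(2 \right)} + e^{5} \cos{\left(5 \right)} - e^{5} \sin{\left(5 \right)}.

Antiderivative: F(\theta) = - e^{\theta} \sin{\left(\theta \right)} + e^{\theta} \cos{\left(\theta \right)}; value = - e^{2} \cos{\left(2 \right)} + e^{2} \sin{\left(2 \right)} + e^{5} \cos{\left(5 \right)} - e^{5} \sin{\left(5 \right)}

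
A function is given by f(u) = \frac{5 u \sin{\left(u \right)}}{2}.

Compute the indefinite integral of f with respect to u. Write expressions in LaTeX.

F(u) = \frac{5 \left(- u \cos{\left(u \right)} + \sin{\left(u \right)}\right)}{2} + C

Recover f(u) by differentiating a candidate F(u); any mismatch rules it out.
Check: d/du[\frac{5 \left(- u \cos{\left(u \right)} + \sin{\left(u \right)}\right)}{2}] = \frac{5 u \sin{\left(u \right)}}{2} = f(u).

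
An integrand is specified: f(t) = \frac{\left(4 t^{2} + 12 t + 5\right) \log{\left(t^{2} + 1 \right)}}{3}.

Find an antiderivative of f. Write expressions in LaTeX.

Since d/dt undoes antidifferentiation here, F'(t) = f(t) is required of F(t).
Check: d/dt[\frac{- 8 t^{3} - 54 t^{2} + 3 t \left(4 t^{2} + 18 t + 15\right) \log{\left(t^{2} + 1 \right)} - 66 t + 54 \log{\left(t^{2} + 1 \right)} + 66 \operatorname{atan}{\left(t \right)}}{27}] = \frac{4 t^{2} \log{\left(t^{2} + 1 \right)}}{3} + 4 t \log{\left(t^{2} + 1 \right)} + \frac{5 \log{\left(t^{2} + 1 \right)}}{3}, which equals f(t).

An antiderivative is F(t) = \frac{- 8 t^{3} - 54 t^{2} + 3 t \left(4 t^{2} + 18 t + 15\right) \log{\left(t^{2} + 1 \right)} - 66 t + 54 \log{\left(t^{2} + 1 \right)} + 66 \operatorname{atan}{\left(t \right)}}{27}.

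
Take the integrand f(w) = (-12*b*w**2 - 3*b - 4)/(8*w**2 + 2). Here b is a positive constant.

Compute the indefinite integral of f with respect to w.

For F(w) to be correct the identity F'(w) - f(w) = 0 must hold.
Check: d/dw[-3*b*w/2 - atan(2*w)] = (-12*b*w**2 - 3*b - 4)/(8*w**2 + 2) = f(w).

F(w) = -3*b*w/2 - atan(2*w) + C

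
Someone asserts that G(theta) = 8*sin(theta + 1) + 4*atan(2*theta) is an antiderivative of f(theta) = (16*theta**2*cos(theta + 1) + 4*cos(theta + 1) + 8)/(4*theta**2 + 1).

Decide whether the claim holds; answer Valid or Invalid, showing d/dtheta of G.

Invalid: d/dtheta[G] - f = 4*cos(theta + 1), which is not 0.

d/dtheta[G] = (32*theta**2*cos(theta + 1) + 8*cos(theta + 1) + 8)/(4*theta**2 + 1)
d/dtheta[G] - f(theta) = 4*cos(theta + 1) != 0.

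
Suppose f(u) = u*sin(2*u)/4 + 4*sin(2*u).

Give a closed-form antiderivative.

An antiderivative is F(u) = -(2*u*cos(2*u) - sin(2*u) + 32*cos(2*u))/16.

Integrate term by term and add the pieces.
Check: d/du[-(2*u*cos(2*u) - sin(2*u) + 32*cos(2*u))/16] = u*sin(2*u)/4 + 4*sin(2*u) = f(u).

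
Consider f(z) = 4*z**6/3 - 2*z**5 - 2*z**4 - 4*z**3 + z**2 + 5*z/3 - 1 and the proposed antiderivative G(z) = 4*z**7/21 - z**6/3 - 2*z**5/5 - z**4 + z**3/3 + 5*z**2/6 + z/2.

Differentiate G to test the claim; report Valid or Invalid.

Invalid: d/dz[G] - f = 3/2, which is not 0.

d/dz[G] = 4*z**6/3 - 2*z**5 - 2*z**4 - 4*z**3 + z**2 + 5*z/3 + 1/2
d/dz[G] - f(z) = 3/2 != 0.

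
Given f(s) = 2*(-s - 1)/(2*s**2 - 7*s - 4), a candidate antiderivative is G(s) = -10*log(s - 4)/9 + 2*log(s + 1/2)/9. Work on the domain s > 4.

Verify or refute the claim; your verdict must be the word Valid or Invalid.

Invalid: d/ds[G] - f = 2/(18*s + 9), which is not 0.

d/ds[G] = (-16*s - 26)/(18*s**2 - 63*s - 36)
d/ds[G] - f(s) = 2/(18*s + 9) != 0.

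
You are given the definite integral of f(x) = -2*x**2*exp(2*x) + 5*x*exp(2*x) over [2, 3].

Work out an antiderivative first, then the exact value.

Recognize the product-rule pattern: f = u'v + uv' with u = -x**2 + 7*x/2 - 7/4, v = exp(2*x), so integration by parts undoes it.
F(x) = (-4*x**2 + 14*x - 7)*exp(2*x)/4 is an antiderivative of f.
Check: d/dx[(-4*x**2 + 14*x - 7)*exp(2*x)/4] = -2*x**2*exp(2*x) + 5*x*exp(2*x) = f(x).
F(3) = -exp(6)/4; F(2) = 5*exp(4)/4.
Integral = F(3) - F(2) = -exp(6)/4 - 5*exp(4)/4.

Antiderivative: F(x) = (-4*x**2 + 14*x - 7)*exp(2*x)/4; value = -exp(6)/4 - 5*exp(4)/4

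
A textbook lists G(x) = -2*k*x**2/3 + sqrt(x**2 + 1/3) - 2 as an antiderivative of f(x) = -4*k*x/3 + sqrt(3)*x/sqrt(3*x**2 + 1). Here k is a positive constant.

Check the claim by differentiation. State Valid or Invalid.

d/dx[G] = (-4*k*x*sqrt(3*x**2 + 1) + 3*sqrt(3)*x)/(3*sqrt(3*x**2 + 1))
This equals f(x) exactly, so the claim holds.

Valid - the claim checks out under differentiation.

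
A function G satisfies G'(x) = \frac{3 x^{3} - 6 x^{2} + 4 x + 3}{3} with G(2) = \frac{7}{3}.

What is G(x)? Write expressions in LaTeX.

The proposed G(x) is checked by its d/dx: the result must match the given G'(x).
A general antiderivative is \frac{x^{4}}{4} - \frac{2 x^{3}}{3} + \frac{2 x^{2}}{3} + x + C.
The condition gives C = \frac{7}{3} - (\frac{10}{3}) = -1.
So G(x) = \frac{3 x^{4} - 8 x^{3} + 8 x^{2} + 12 x - 12}{12}.
Check: d/dx[\frac{3 x^{4} - 8 x^{3} + 8 x^{2} + 12 x - 12}{12}] = x^{3} - 2 x^{2} + \frac{4 x}{3} + 1, which equals G'(x).

G(x) = \frac{3 x^{4} - 8 x^{3} + 8 x^{2} + 12 x - 12}{12}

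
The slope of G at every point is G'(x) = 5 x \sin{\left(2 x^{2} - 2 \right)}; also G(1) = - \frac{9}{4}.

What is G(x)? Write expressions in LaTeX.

G(x) = - \frac{5 \cos{\left(2 x^{2} - 2 \right)} + 4}{4}

The substitution u = 2 x^{2} - 2 works: G'(x) is exactly (dG/du)*(du/dx) for that inner function.
A general antiderivative is - \frac{5 \cos{\left(2 x^{2} - 2 \right)}}{4} + C.
The condition gives C = - \frac{9}{4} - (- \frac{5}{4}) = -1.
So G(x) = - \frac{5 \cos{\left(2 x^{2} - 2 \right)} + 4}{4}.
Check: d/dx[- \frac{5 \cos{\left(2 x^{2} - 2 \right)} + 4}{4}] = 5 x \sin{\left(2 x^{2} - 2 \right)} = G'(x).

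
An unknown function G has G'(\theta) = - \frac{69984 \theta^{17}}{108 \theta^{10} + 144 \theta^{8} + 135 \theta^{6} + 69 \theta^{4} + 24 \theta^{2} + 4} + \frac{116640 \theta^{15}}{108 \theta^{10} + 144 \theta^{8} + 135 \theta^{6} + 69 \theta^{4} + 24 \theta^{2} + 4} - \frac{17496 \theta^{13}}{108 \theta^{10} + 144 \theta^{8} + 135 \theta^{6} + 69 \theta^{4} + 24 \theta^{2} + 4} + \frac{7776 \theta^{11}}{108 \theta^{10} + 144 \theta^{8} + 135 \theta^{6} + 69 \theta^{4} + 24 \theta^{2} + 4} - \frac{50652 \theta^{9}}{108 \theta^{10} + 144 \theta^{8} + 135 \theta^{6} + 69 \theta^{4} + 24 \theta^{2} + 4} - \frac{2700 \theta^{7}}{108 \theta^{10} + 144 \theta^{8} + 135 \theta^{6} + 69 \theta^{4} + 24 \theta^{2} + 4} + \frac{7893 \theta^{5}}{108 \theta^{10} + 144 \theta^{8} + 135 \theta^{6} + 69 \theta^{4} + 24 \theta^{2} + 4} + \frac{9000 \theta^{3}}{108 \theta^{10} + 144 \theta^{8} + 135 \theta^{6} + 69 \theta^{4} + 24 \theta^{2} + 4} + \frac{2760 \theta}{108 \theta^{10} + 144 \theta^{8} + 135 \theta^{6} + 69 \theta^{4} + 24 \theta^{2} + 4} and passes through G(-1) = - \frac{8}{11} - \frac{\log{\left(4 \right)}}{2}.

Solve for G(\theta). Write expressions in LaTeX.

Integrate term by term and add the pieces.
A general antiderivative is - \left(3 \theta^{2} - 3\right)^{4} - \frac{\log{\left(3 \theta^{2} + 1 \right)}}{2} - \frac{5}{\theta^{4} + \frac{\theta^{2}}{2} + \frac{1}{3}} + C.
The condition gives C = - \frac{8}{11} - \frac{\log{\left(4 \right)}}{2} - (- \frac{30}{11} - \frac{\log{\left(4 \right)}}{2}) = 2.
So G(\theta) = - \frac{972 \theta^{12} - 3402 \theta^{10} + 4212 \theta^{8} - 2268 \theta^{6} + 6 \theta^{4} \log{\left(3 \theta^{2} + 1 \right)} + 948 \theta^{4} + 3 \theta^{2} \log{\left(3 \theta^{2} + 1 \right)} - 822 \theta^{2} + 2 \log{\left(3 \theta^{2} + 1 \right)} + 376}{2 \left(6 \theta^{4} + 3 \theta^{2} + 2\right)}.
Check: d/d\theta[- \frac{972 \theta^{12} - 3402 \theta^{10} + 4212 \theta^{8} - 2268 \theta^{6} + 6 \theta^{4} \log{\left(3 \theta^{2} + 1 \right)} + 948 \theta^{4} + 3 \theta^{2} \log{\left(3 \theta^{2} + 1 \right)} - 822 \theta^{2} + 2 \log{\left(3 \theta^{2} + 1 \right)} + 376}{2 \left(6 \theta^{4} + 3 \theta^{2} + 2\right)}] = \frac{- 69984 \theta^{17} + 116640 \theta^{15} - 17496 \theta^{13} + 7776 \theta^{11} - 50652 \theta^{9} - 2700 \theta^{7} + 7893 \theta^{5} + 9000 \theta^{3} + 2760 \theta}{108 \theta^{10} + 144 \theta^{8} + 135 \theta^{6} + 69 \theta^{4} + 24 \theta^{2} + 4}, which equals G'(\theta).

G(\theta) = - \frac{972 \theta^{12} - 3402 \theta^{10} + 4212 \theta^{8} - 2268 \theta^{6} + 6 \theta^{4} \log{\left(3 \theta^{2} + 1 \right)} + 948 \theta^{4} + 3 \theta^{2} \log{\left(3 \theta^{2} + 1 \right)} - 822 \theta^{2} + 2 \log{\left(3 \theta^{2} + 1 \right)} + 376}{2 \left(6 \theta^{4} + 3 \theta^{2} + 2\right)}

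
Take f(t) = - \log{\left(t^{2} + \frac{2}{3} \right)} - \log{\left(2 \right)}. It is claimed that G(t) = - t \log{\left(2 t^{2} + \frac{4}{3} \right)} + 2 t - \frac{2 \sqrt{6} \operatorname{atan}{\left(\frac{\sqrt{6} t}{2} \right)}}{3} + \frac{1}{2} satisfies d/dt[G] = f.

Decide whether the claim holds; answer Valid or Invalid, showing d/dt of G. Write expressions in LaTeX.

Valid: G'(t) = f(t).

d/dt[G] = - \log{\left(t^{2} + \frac{2}{3} \right)} - \log{\left(2 \right)}
This equals f(t) exactly, so the claim holds.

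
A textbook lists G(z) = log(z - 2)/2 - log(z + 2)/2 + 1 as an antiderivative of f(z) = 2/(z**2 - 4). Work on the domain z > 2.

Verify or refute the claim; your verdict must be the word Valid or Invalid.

Valid. The derivative of G reproduces f.

d/dz[G] = 2/(z**2 - 4)
This equals f(z) exactly, so the claim holds.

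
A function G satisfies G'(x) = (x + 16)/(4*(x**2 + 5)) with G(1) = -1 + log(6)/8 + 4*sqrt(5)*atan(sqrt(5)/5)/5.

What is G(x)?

Since d/dx undoes antidifferentiation here, G(x) must give back the stated G'(x).
A general antiderivative is log(x**2 + 5)/8 + 4*sqrt(5)*atan(sqrt(5)*x/5)/5 + C.
The condition gives C = -1 + log(6)/8 + 4*sqrt(5)*atan(sqrt(5)/5)/5 - (log(6)/8 + 4*sqrt(5)*atan(sqrt(5)/5)/5) = -1.
So G(x) = (5*log(x**2 + 5) + 32*sqrt(5)*atan(sqrt(5)*x/5) - 40)/40.
Check: d/dx[(5*log(x**2 + 5) + 32*sqrt(5)*atan(sqrt(5)*x/5) - 40)/40] = (x + 16)/(4*x**2 + 20), which equals G'(x).

G(x) = (5*log(x**2 + 5) + 32*sqrt(5)*atan(sqrt(5)*x/5) - 40)/40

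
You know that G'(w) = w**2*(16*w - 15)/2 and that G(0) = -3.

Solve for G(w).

G(w) = 2*w**4 - 5*w**3/2 - 3

A first test for any G(w): its w-derivative must equal the given G'(w).
A general antiderivative is 2*w**4 - 5*w**3/2 - 2 + C.
The condition gives C = -3 - (-2) = -1.
So G(w) = 2*w**4 - 5*w**3/2 - 3.
Check: d/dw[2*w**4 - 5*w**3/2 - 3] = 8*w**3 - 15*w**2/2, which equals G'(w).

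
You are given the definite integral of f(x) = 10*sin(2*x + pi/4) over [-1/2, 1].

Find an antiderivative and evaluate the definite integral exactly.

Antiderivative: F(x) = -5*cos(2*x + pi/4); value = -5*cos(pi/4 + 2) + 5*sin(pi/4 + 1)

Any candidate F(x) must reproduce f(x) exactly when differentiated.
F(x) = -5*cos(2*x + pi/4) is an antiderivative of f.
Check: d/dx[-5*cos(2*x + pi/4)] = 10*sin(2*x + pi/4) = f(x).
F(1) = -5*cos(pi/4 + 2); F(-1/2) = -5*sin(pi/4 + 1).
Integral = F(1) - F(-1/2) = -5*cos(pi/4 + 2) + 5*sin(pi/4 + 1).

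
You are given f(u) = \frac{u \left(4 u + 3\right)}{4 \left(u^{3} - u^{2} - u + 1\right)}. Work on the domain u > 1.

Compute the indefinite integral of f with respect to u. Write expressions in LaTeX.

F(u) = \frac{15 u \log{\left(u - 1 \right)} + u \log{\left(u + 1 \right)} - 15 \log{\left(u - 1 \right)} - \log{\left(u + 1 \right)} - 14}{16 \left(u - 1\right)} + C

Factor the denominator (4 \left(u - 1\right)^{2} \left(u + 1\right)) and decompose: f = \frac{1}{16 \left(u + 1\right)} + \frac{15}{16 \left(u - 1\right)} + \frac{7}{8 \left(u - 1\right)^{2}}; each piece integrates to a log, atan, or power term.
Check: d/du[\frac{15 u \log{\left(u - 1 \right)} + u \log{\left(u + 1 \right)} - 15 \log{\left(u - 1 \right)} - \log{\left(u + 1 \right)} - 14}{16 \left(u - 1\right)}] = \frac{4 u^{2} + 3 u}{4 u^{3} - 4 u^{2} - 4 u + 4}, which equals f(u).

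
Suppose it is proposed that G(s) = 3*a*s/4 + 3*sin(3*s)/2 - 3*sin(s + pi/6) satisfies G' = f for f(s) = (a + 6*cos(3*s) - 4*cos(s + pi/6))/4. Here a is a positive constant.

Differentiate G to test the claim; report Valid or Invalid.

d/ds[G] = 3*a/4 + 9*cos(3*s)/2 - 3*cos(s + pi/6)
d/ds[G] - f(s) = a/2 + 3*cos(3*s) - 2*cos(s + pi/6) != 0.

Invalid: d/ds[G] - f = a/2 + 3*cos(3*s) - 2*cos(s + pi/6), which is not 0.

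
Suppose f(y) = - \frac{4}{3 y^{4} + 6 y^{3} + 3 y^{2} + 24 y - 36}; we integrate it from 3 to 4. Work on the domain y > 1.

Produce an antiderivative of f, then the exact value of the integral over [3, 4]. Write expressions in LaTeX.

Antiderivative: F(y) = - \frac{\log{\left(y - 1 \right)}}{15} + \frac{\log{\left(y + 3 \right)}}{39} + \frac{4 \log{\left(y^{2} + 4 \right)}}{195} + \frac{14 \operatorname{atan}{\left(\frac{y}{2} \right)}}{195}; value = - \frac{\log{\left(3 \right)}}{15} - \frac{14 \operatorname{atan}{\left(\frac{3}{2} \right)}}{195} - \frac{4 \log{\left(13 \right)}}{195} - \frac{\log{\left(6 \right)}}{39} + \frac{\log{\left(2 \right)}}{15} + \frac{\log{\left(7 \right)}}{39} + \frac{4 \log{\left(20 \right)}}{195} + \frac{14 \operatorname{atan}{\left(2 \right)}}{195}

Factor the denominator (3 \left(y - 1\right) \left(y + 3\right) \left(y^{2} + 4\right)) and decompose: f = \frac{4 \left(2 y + 7\right)}{195 \left(y^{2} + 4\right)} + \frac{1}{39 \left(y + 3\right)} - \frac{1}{15 \left(y - 1\right)}; each piece integrates to a log, atan, or power term.
F(y) = - \frac{\log{\left(y - 1 \right)}}{15} + \frac{\log{\left(y + 3 \right)}}{39} + \frac{4 \log{\left(y^{2} + 4 \right)}}{195} + \frac{14 \operatorname{atan}{\left(\frac{y}{2} \right)}}{195} is an antiderivative of f.
Check: d/dy[- \frac{\log{\left(y - 1 \right)}}{15} + \frac{\log{\left(y + 3 \right)}}{39} + \frac{4 \log{\left(y^{2} + 4 \right)}}{195} + \frac{14 \operatorname{atan}{\left(\frac{y}{2} \right)}}{195}] = - \frac{4}{3 y^{4} + 6 y^{3} + 3 y^{2} + 24 y - 36} = f(y).
F(4) = - \frac{\log{\left(3 \right)}}{15} + \frac{\log{\left(7 \right)}}{39} + \frac{4 \log{\left(20 \right)}}{195} + \frac{14 \operatorname{atan}{\left(2 \right)}}{195}; F(3) = - \frac{\log{\left(2 \right)}}{15} + \frac{\log{\left(6 \right)}}{39} + \frac{4 \log{\left(13 \right)}}{195} + \frac{14 \operatorname{atan}{\left(\frac{3}{2} \right)}}{195}.
Integral = F(4) - F(3) = - \frac{\log{\left(3 \right)}}{15} - \frac{14 \operatorname{atan}{\left(\frac{3}{2} \right)}}{195} - \frac{4 \log{\left(13 \right)}}{195} - \frac{\log{\left(6 \right)}}{39} + \frac{\log{\left(2 \right)}}{15} + \frac{\log{\left(7 \right)}}{39} + \frac{4 \log{\left(20 \right)}}{195} + \frac{14 \operatorname{atan}{\left(2 \right)}}{195}.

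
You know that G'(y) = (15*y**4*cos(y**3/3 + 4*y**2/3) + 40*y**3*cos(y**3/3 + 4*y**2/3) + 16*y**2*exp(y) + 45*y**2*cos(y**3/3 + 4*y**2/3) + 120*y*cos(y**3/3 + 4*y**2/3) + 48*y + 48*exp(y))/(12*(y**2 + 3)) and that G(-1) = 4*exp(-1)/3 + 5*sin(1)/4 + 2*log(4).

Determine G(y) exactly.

G(y) = (16*exp(y) + 24*log(y**2 + 3) + 15*sin(y**3/3 + 4*y**2/3))/12

Whatever form G(y) takes, its d/dy must return the stated G'(y).
A general antiderivative is 4*exp(y)/3 + 2*log(y**2 + 3) + 5*sin(y**3/3 + 4*y**2/3)/4 + C.
The condition gives C = 4*exp(-1)/3 + 5*sin(1)/4 + 2*log(4) - (4*exp(-1)/3 + 5*sin(1)/4 + 2*log(4)) = 0.
So G(y) = (16*exp(y) + 24*log(y**2 + 3) + 15*sin(y**3/3 + 4*y**2/3))/12.
Check: d/dy[(16*exp(y) + 24*log(y**2 + 3) + 15*sin(y**3/3 + 4*y**2/3))/12] = (15*y**4*cos(y**3/3 + 4*y**2/3) + 40*y**3*cos(y**3/3 + 4*y**2/3) + 16*y**2*exp(y) + 45*y**2*cos(y**3/3 + 4*y**2/3) + 120*y*cos(y**3/3 + 4*y**2/3) + 48*y + 48*exp(y))/(12*y**2 + 36), which equals G'(y).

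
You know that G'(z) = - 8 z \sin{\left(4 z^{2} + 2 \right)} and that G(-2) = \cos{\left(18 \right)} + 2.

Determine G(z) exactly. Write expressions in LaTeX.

G(z) = \cos{\left(4 z^{2} + 2 \right)} + 2

G'(z) matches the chain-rule pattern g'(h)*h' with inner function h(z) = 4 z^{2} + 2; substituting u = h(z) collapses the integral.
A general antiderivative is \cos{\left(4 z^{2} + 2 \right)} + C.
The condition gives C = \cos{\left(18 \right)} + 2 - (\cos{\left(18 \right)}) = 2.
So G(z) = \cos{\left(4 z^{2} + 2 \right)} + 2.
Check: d/dz[\cos{\left(4 z^{2} + 2 \right)} + 2] = - 8 z \sin{\left(4 z^{2} + 2 \right)} = G'(z).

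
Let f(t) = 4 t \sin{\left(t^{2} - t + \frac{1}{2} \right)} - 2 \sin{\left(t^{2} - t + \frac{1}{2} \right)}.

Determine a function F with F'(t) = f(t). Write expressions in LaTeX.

An antiderivative is F(t) = - 2 \cos{\left(t^{2} - t + \frac{1}{2} \right)}.

f matches the chain-rule pattern g'(h)*h' with inner function h(t) = t^{2} - t + \frac{1}{2}; substituting u = h(t) collapses the integral.
Check: d/dt[- 2 \cos{\left(t^{2} - t + \frac{1}{2} \right)}] = 4 t \sin{\left(t^{2} - t + \frac{1}{2} \right)} - 2 \sin{\left(t^{2} - t + \frac{1}{2} \right)} = f(t).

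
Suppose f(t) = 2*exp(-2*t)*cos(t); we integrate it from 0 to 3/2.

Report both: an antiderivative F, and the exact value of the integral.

Antiderivative: F(t) = 2*exp(-2*t)*sin(t)/5 - 4*exp(-2*t)*cos(t)/5; value = -4*exp(-3)*cos(3/2)/5 + 2*exp(-3)*sin(3/2)/5 + 4/5

For F(t) to be correct the identity F'(t) - f(t) = 0 must hold.
F(t) = 2*exp(-2*t)*sin(t)/5 - 4*exp(-2*t)*cos(t)/5 is an antiderivative of f.
Check: d/dt[2*exp(-2*t)*sin(t)/5 - 4*exp(-2*t)*cos(t)/5] = 2*exp(-2*t)*cos(t) = f(t).
F(3/2) = -4*exp(-3)*cos(3/2)/5 + 2*exp(-3)*sin(3/2)/5; F(0) = -4/5.
Integral = F(3/2) - F(0) = -4*exp(-3)*cos(3/2)/5 + 2*exp(-3)*sin(3/2)/5 + 4/5.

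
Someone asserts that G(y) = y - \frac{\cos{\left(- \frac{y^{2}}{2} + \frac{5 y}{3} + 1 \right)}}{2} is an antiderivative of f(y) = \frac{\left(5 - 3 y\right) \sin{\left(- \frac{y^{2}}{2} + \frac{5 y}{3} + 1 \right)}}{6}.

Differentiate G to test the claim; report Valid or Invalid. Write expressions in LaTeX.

d/dy[G] = - \frac{y \sin{\left(- \frac{y^{2}}{2} + \frac{5 y}{3} + 1 \right)}}{2} + \frac{5 \sin{\left(- \frac{y^{2}}{2} + \frac{5 y}{3} + 1 \right)}}{6} + 1
d/dy[G] - f(y) = 1 != 0.

Invalid: d/dy[G] - f = 1, which is not 0.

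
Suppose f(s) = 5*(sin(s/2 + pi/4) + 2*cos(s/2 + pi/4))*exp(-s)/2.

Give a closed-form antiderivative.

f has the shape u'v + uv' for u = -5*cos(s/2 + pi/4) and v = exp(-s) — it is the derivative of the product u*v.
Check: d/ds[-5*exp(-s)*cos(s/2 + pi/4)] = (5*sin(s/2 + pi/4) + 10*cos(s/2 + pi/4))*exp(-s)/2, which equals f(s).

An antiderivative is F(s) = -5*exp(-s)*cos(s/2 + pi/4).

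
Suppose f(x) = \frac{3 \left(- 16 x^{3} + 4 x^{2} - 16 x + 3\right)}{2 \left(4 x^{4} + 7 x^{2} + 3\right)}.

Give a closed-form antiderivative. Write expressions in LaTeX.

An antiderivative is F(x) = \frac{3 \left(- 2 \log{\left(4 x^{2} + 3 \right)} + \operatorname{atan}{\left(x \right)}\right)}{2}.

Any candidate F(x) must reproduce f(x) exactly when differentiated.
Check: d/dx[\frac{3 \left(- 2 \log{\left(4 x^{2} + 3 \right)} + \operatorname{atan}{\left(x \right)}\right)}{2}] = \frac{- 48 x^{3} + 12 x^{2} - 48 x + 9}{8 x^{4} + 14 x^{2} + 6}, which equals f(x).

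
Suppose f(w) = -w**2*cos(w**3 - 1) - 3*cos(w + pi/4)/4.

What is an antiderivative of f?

Integrate term by term and add the pieces.
Check: d/dw[-(9*sin(w + pi/4) + 4*sin(w**3 - 1))/12] = -w**2*cos(w**3 - 1) - 3*cos(w + pi/4)/4 = f(w).

An antiderivative is F(w) = -(9*sin(w + pi/4) + 4*sin(w**3 - 1))/12.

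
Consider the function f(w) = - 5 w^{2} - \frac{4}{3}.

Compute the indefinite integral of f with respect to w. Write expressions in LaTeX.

Recover f(w) by differentiating a candidate F(w); any mismatch rules it out.
Check: d/dw[- \frac{5 w^{3}}{3} - \frac{4 w}{3}] = - 5 w^{2} - \frac{4}{3} = f(w).

F(w) = - \frac{5 w^{3}}{3} - \frac{4 w}{3} + C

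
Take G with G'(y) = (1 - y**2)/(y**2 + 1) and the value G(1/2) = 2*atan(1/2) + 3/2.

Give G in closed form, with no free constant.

G(y) = -y + 2*atan(y) + 2

A first test for any G(y): its y-derivative must equal the given G'(y).
A general antiderivative is -y + 2*atan(y) + C.
The condition gives C = 2*atan(1/2) + 3/2 - (-1/2 + 2*atan(1/2)) = 2.
So G(y) = -y + 2*atan(y) + 2.
Check: d/dy[-y + 2*atan(y) + 2] = (1 - y**2)/(y**2 + 1) = G'(y).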